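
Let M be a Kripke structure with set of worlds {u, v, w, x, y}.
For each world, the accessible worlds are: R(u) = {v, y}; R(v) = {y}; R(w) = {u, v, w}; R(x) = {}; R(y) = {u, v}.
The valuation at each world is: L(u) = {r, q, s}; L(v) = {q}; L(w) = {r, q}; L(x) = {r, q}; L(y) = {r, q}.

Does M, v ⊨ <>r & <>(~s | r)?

At v: <>r is true, <>(~s | r) is true, so <>r & <>(~s | r) is true.
  At v: <>r requires r at some successor in {y}.
    r holds at y, so <>r is true at v.
  At v: <>(~s | r) requires ~s | r at some successor in {y}.
    ~s | r holds at y, so <>(~s | r) is true at v.

Yes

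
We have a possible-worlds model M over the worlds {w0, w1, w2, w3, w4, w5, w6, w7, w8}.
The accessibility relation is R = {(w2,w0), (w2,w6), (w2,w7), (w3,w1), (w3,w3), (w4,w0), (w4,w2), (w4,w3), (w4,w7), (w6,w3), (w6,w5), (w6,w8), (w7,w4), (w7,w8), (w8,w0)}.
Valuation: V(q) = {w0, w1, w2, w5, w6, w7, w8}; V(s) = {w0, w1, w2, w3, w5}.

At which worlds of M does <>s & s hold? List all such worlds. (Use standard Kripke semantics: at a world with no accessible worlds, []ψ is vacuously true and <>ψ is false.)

Recall that <>ψ holds at a world iff ψ holds at some accessible world.
Let φ = <>s & s. Evaluate φ at each world:
  w0 (successors ∅): φ is false.
  w1 (successors ∅): φ is false.
  w2 (successors {w0, w6, w7}): φ is true.
  w3 (successors {w1, w3}): φ is true.
  w4 (successors {w0, w2, w3, w7}): φ is false.
  w5 (successors ∅): φ is false.
  w6 (successors {w3, w5, w8}): φ is false.
  w7 (successors {w4, w8}): φ is false.
  w8 (successors {w0}): φ is false.
For instance, at w2:
  At w2: <>s is true, s is true, so <>s & s is true.
    At w2: <>s requires s at some successor in {w0, w6, w7}.
      s holds at w0, so <>s is true at w2.
Satisfying worlds: {w2, w3}

w2, w3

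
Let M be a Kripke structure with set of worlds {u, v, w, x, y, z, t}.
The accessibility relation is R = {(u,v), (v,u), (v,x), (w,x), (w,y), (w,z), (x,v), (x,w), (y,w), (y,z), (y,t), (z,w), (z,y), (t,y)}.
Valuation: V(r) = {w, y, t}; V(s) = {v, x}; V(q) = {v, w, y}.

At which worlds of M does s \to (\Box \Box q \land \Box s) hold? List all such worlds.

u, w, y, z, t

Let φ = s \to (\Box \Box q \land \Box s). Evaluate φ at each world:
  u (successors {v}): φ is true.
  v (successors {u, x}): φ is false.
  w (successors {x, y, z}): φ is true.
  x (successors {v, w}): φ is false.
  y (successors {w, z, t}): φ is true.
  z (successors {w, y}): φ is true.
  t (successors {y}): φ is true.
For instance, at u:
  At u: s is false, \Box \Box q \land \Box s is false, so s \to (\Box \Box q \land \Box s) is true.
    At u: \Box \Box q is false, \Box s is true, so \Box \Box q \land \Box s is false.
      At u: \Box \Box q requires \Box q at every successor {v}.
        \Box q fails at v, so \Box \Box q is false at u.
      At u: \Box s requires s at every successor {v}.
        At v: s is true.
      So \Box s is true at u.
Satisfying worlds: {u, w, y, z, t}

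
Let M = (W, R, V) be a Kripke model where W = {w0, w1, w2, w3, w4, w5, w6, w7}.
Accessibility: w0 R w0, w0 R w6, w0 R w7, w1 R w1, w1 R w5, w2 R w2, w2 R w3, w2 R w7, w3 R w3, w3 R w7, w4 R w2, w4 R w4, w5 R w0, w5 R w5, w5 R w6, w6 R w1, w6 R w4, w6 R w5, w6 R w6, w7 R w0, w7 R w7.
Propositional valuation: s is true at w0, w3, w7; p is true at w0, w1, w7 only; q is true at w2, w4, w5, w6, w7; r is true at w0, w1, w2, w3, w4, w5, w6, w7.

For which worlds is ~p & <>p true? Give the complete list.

Let φ = ~p & <>p. Evaluate φ at each world:
  w0 (successors {w0, w6, w7}): φ is false.
  w1 (successors {w1, w5}): φ is false.
  w2 (successors {w2, w3, w7}): φ is true.
  w3 (successors {w3, w7}): φ is true.
  w4 (successors {w2, w4}): φ is false.
  w5 (successors {w0, w5, w6}): φ is true.
  w6 (successors {w1, w4, w5, w6}): φ is true.
  w7 (successors {w0, w7}): φ is false.
For instance, at w3:
  At w3: ~p is true, <>p is true, so ~p & <>p is true.
    At w3: <>p requires p at some successor in {w3, w7}.
      p holds at w7, so <>p is true at w3.
Satisfying worlds: {w2, w3, w5, w6}

w2, w3, w5, w6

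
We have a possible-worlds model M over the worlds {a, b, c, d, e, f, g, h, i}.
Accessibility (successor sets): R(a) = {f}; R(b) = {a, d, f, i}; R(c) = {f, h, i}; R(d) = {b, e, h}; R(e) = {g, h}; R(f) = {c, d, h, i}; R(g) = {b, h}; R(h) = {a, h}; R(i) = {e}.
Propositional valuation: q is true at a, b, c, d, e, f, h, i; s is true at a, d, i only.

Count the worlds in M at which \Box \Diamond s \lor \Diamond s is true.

6

Let φ = \Box \Diamond s \lor \Diamond s. Evaluate φ at each world:
  a (successors {f}): φ is true.
  b (successors {a, d, f, i}): φ is true.
  c (successors {f, h, i}): φ is true.
  d (successors {b, e, h}): φ is false.
  e (successors {g, h}): φ is false.
  f (successors {c, d, h, i}): φ is true.
  g (successors {b, h}): φ is true.
  h (successors {a, h}): φ is true.
  i (successors {e}): φ is false.
For instance, at h:
  At h: \Box \Diamond s is false, \Diamond s is true, so \Box \Diamond s \lor \Diamond s is true.
    At h: \Box \Diamond s requires \Diamond s at every successor {a, h}.
      \Diamond s fails at a, so \Box \Diamond s is false at h.
    At h: \Diamond s requires s at some successor in {a, h}.
      s holds at a, so \Diamond s is true at h.
Satisfying worlds: {a, b, c, f, g, h}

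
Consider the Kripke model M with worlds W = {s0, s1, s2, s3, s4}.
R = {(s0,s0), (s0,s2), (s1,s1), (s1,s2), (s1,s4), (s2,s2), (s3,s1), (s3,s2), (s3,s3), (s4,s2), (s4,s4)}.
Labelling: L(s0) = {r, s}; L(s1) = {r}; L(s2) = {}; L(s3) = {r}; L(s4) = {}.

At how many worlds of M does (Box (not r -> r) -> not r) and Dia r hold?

Recall that Box ψ holds at a world iff ψ holds at every accessible world, and Dia ψ holds iff ψ holds at some accessible world.
Let φ = (Box (not r -> r) -> not r) and Dia r. Evaluate φ at each world:
  s0 (successors {s0, s2}): φ is true.
  s1 (successors {s1, s2, s4}): φ is true.
  s2 (successors {s2}): φ is false.
  s3 (successors {s1, s2, s3}): φ is true.
  s4 (successors {s2, s4}): φ is false.
For instance, at s2:
  At s2: Box (not r -> r) -> not r is true, Dia r is false, so (Box (not r -> r) -> not r) and Dia r is false.
    At s2: Box (not r -> r) is false, not r is true, so Box (not r -> r) -> not r is true.
      At s2: Box (not r -> r) requires not r -> r at every successor {s2}.
        not r -> r fails at s2, so Box (not r -> r) is false at s2.
    At s2: Dia r requires r at some successor in {s2}.
      At s2: r is false.
    So Dia r is false at s2.
Satisfying worlds: {s0, s1, s3}

3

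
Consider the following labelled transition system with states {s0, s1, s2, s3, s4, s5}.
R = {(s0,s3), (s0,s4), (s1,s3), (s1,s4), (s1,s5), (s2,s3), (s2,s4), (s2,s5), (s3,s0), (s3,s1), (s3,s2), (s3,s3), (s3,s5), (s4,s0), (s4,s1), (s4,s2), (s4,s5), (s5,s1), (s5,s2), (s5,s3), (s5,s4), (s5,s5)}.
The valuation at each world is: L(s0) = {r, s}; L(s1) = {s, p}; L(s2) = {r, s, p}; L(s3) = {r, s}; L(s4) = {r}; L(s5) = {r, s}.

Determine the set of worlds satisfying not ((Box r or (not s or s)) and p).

s0, s3, s4, s5

Let φ = not ((Box r or (not s or s)) and p). Evaluate φ at each world:
  s0 (successors {s3, s4}): φ is true.
  s1 (successors {s3, s4, s5}): φ is false.
  s2 (successors {s3, s4, s5}): φ is false.
  s3 (successors {s0, s1, s2, s3, s5}): φ is true.
  s4 (successors {s0, s1, s2, s5}): φ is true.
  s5 (successors {s1, s2, s3, s4, s5}): φ is true.
For instance, at s1:
  At s1: (Box r or (not s or s)) and p is true, so not ((Box r or (not s or s)) and p) is false.
    At s1: Box r or (not s or s) is true, p is true, so (Box r or (not s or s)) and p is true.
      At s1: Box r is true, not s or s is true, so Box r or (not s or s) is true.
Satisfying worlds: {s0, s3, s4, s5}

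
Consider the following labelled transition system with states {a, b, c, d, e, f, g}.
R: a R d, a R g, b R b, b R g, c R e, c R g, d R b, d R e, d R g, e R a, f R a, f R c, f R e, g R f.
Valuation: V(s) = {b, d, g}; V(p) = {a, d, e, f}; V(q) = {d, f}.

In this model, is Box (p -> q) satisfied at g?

Yes

At g: Box (p -> q) requires p -> q at every successor {f}.
  At f: p -> q is true.
So Box (p -> q) is true at g.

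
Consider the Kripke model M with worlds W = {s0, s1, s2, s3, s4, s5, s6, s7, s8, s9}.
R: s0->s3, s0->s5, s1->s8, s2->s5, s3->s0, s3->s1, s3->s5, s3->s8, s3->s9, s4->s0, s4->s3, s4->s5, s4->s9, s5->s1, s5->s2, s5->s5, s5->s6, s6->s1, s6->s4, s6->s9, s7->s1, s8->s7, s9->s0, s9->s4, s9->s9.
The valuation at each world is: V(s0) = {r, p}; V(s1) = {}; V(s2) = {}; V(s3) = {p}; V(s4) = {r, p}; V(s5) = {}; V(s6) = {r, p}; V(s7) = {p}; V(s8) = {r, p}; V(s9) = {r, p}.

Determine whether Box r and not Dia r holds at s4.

At s4: Box r is false, not Dia r is false, so Box r and not Dia r is false.
  At s4: Box r requires r at every successor {s0, s3, s5, s9}.
    r fails at s3, so Box r is false at s4.
  At s4: Dia r is true, so not Dia r is false.
    At s4: Dia r requires r at some successor in {s0, s3, s5, s9}.
      r holds at s0, so Dia r is true at s4.

No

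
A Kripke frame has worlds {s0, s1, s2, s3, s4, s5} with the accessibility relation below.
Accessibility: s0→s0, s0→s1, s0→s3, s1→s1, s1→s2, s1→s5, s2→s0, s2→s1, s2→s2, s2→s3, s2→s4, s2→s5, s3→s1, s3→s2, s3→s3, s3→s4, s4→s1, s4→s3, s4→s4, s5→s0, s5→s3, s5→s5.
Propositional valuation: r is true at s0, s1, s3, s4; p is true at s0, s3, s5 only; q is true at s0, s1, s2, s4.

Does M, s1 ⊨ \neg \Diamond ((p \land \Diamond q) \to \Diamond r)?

Recall that \Diamond ψ holds at a world iff ψ holds at some accessible world.
At s1: \Diamond ((p \land \Diamond q) \to \Diamond r) is true, so \neg \Diamond ((p \land \Diamond q) \to \Diamond r) is false.
  At s1: \Diamond ((p \land \Diamond q) \to \Diamond r) requires (p \land \Diamond q) \to \Diamond r at some successor in {s1, s2, s5}.
    (p \land \Diamond q) \to \Diamond r holds at s1, so \Diamond ((p \land \Diamond q) \to \Diamond r) is true at s1.
      At s1: p \land \Diamond q is false, \Diamond r is true, so (p \land \Diamond q) \to \Diamond r is true.

No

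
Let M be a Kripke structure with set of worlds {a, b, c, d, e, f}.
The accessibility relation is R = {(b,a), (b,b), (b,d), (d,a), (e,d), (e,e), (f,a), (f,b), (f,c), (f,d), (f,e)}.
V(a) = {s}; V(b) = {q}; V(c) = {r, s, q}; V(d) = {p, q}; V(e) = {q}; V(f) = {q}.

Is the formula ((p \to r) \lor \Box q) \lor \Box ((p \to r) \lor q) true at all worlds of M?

Yes

Let φ = ((p \to r) \lor \Box q) \lor \Box ((p \to r) \lor q). Evaluate φ at each world:
  a (successors ∅): φ is true.
  b (successors {a, b, d}): φ is true.
  c (successors ∅): φ is true.
  d (successors {a}): φ is true.
  e (successors {d, e}): φ is true.
  f (successors {a, b, c, d, e}): φ is true.
For instance, at f:
  At f: (p \to r) \lor \Box q is true, \Box ((p \to r) \lor q) is true, so ((p \to r) \lor \Box q) \lor \Box ((p \to r) \lor q) is true.
    At f: p \to r is true, \Box q is false, so (p \to r) \lor \Box q is true.
      At f: \Box q requires q at every successor {a, b, c, d, e}.
        q fails at a, so \Box q is false at f.
    At f: \Box ((p \to r) \lor q) requires (p \to r) \lor q at every successor {a, b, c, d, e}.
      At a: (p \to r) \lor q is true.
      At b: (p \to r) \lor q is true.
      At c: (p \to r) \lor q is true.
      At d: (p \to r) \lor q is true.
      At e: (p \to r) \lor q is true.
    So \Box ((p \to r) \lor q) is true at f.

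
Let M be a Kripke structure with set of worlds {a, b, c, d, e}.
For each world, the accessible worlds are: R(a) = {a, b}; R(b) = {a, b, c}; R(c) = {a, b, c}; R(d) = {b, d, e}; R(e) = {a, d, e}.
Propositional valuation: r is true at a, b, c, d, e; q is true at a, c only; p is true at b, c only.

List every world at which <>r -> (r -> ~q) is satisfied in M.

Recall that <>ψ holds at a world iff ψ holds at some accessible world.
Let φ = <>r -> (r -> ~q). Evaluate φ at each world:
  a (successors {a, b}): φ is false.
  b (successors {a, b, c}): φ is true.
  c (successors {a, b, c}): φ is false.
  d (successors {b, d, e}): φ is true.
  e (successors {a, d, e}): φ is true.
For instance, at c:
  At c: <>r is true, r -> ~q is false, so <>r -> (r -> ~q) is false.
    At c: <>r requires r at some successor in {a, b, c}.
      r holds at a, so <>r is true at c.
Satisfying worlds: {b, d, e}

b, d, e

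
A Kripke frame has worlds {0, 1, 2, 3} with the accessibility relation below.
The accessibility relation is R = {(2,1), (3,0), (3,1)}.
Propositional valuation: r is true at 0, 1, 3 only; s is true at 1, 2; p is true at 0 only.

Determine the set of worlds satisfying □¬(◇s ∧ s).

0, 1, 2, 3

Let φ = □¬(◇s ∧ s). Evaluate φ at each world:
  0 (successors ∅): φ is true.
  1 (successors ∅): φ is true.
  2 (successors {1}): φ is true.
  3 (successors {0, 1}): φ is true.
For instance, at 2:
  At 2: □¬(◇s ∧ s) requires ¬(◇s ∧ s) at every successor {1}.
      At 1: ◇s ∧ s is false, so ¬(◇s ∧ s) is true.
  So □¬(◇s ∧ s) is true at 2.
Satisfying worlds: {0, 1, 2, 3}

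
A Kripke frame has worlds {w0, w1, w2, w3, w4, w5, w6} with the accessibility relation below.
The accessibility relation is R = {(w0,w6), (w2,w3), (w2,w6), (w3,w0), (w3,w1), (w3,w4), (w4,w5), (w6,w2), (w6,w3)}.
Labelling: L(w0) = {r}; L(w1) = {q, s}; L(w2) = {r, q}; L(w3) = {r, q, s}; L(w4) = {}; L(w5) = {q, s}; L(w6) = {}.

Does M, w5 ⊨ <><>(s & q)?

At w5: no accessible worlds, so <><>(s & q) is false.

No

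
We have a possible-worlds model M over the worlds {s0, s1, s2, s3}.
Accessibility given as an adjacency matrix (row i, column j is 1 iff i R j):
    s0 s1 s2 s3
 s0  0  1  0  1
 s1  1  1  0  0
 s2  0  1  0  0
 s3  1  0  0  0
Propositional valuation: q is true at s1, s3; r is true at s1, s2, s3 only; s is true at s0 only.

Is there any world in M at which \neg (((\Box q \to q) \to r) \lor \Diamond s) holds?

No

Let φ = \neg (((\Box q \to q) \to r) \lor \Diamond s). Evaluate φ at each world:
  s0 (successors {s1, s3}): φ is false.
  s1 (successors {s0, s1}): φ is false.
  s2 (successors {s1}): φ is false.
  s3 (successors {s0}): φ is false.
For instance, at s3:
  At s3: ((\Box q \to q) \to r) \lor \Diamond s is true, so \neg (((\Box q \to q) \to r) \lor \Diamond s) is false.
    At s3: (\Box q \to q) \to r is true, \Diamond s is true, so ((\Box q \to q) \to r) \lor \Diamond s is true.
      At s3: \Box q \to q is true, r is true, so (\Box q \to q) \to r is true.
      At s3: \Diamond s requires s at some successor in {s0}.
        s holds at s0, so \Diamond s is true at s3.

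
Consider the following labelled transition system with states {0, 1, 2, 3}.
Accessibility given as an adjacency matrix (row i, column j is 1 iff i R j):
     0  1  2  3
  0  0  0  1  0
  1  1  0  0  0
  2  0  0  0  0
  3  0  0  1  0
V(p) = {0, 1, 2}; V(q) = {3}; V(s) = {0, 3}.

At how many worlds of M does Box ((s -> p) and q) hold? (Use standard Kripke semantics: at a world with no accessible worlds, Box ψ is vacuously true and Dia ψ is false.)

1

Let φ = Box ((s -> p) and q). Evaluate φ at each world:
  0 (successors {2}): φ is false.
  1 (successors {0}): φ is false.
  2 (successors ∅): φ is true.
  3 (successors {2}): φ is false.
For instance, at 3:
  At 3: Box ((s -> p) and q) requires (s -> p) and q at every successor {2}.
    (s -> p) and q fails at 2, so Box ((s -> p) and q) is false at 3.
Satisfying worlds: {2}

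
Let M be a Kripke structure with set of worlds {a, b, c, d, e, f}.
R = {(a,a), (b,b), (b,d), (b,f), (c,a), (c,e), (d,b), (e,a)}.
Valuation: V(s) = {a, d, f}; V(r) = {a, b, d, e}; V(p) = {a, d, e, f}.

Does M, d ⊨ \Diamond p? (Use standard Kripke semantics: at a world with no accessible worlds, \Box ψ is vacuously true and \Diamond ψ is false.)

No

At d: \Diamond p requires p at some successor in {b}.
  At b: p is false.
So \Diamond p is false at d.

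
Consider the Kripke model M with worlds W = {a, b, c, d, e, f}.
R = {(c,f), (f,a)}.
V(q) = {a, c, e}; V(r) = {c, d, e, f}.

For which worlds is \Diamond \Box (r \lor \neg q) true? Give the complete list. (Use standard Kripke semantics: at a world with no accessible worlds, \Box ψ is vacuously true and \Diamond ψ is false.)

f

Let φ = \Diamond \Box (r \lor \neg q). Evaluate φ at each world:
  a (successors ∅): φ is false.
  b (successors ∅): φ is false.
  c (successors {f}): φ is false.
  d (successors ∅): φ is false.
  e (successors ∅): φ is false.
  f (successors {a}): φ is true.
For instance, at f:
  At f: \Diamond \Box (r \lor \neg q) requires \Box (r \lor \neg q) at some successor in {a}.
    \Box (r \lor \neg q) holds at a, so \Diamond \Box (r \lor \neg q) is true at f.
      At a: no accessible worlds, so \Box (r \lor \neg q) holds vacuously.
Satisfying worlds: {f}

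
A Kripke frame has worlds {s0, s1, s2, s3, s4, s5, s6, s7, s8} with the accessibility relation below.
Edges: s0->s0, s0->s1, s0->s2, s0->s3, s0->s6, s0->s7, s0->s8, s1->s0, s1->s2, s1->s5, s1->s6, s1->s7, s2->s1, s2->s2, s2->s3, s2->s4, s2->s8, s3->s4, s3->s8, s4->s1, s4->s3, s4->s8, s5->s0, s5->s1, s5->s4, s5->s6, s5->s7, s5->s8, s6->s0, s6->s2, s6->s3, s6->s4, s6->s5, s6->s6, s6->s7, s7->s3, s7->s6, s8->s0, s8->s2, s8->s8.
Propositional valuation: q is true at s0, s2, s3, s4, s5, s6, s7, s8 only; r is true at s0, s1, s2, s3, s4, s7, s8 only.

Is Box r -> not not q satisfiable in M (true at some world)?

Yes

Recall that Box ψ holds at a world iff ψ holds at every accessible world, and Dia ψ holds iff ψ holds at some accessible world.
Let φ = Box r -> not not q. Evaluate φ at each world:
  s0 (successors {s0, s1, s2, s3, s6, s7, s8}): φ is true.
  s1 (successors {s0, s2, s5, s6, s7}): φ is true.
  s2 (successors {s1, s2, s3, s4, s8}): φ is true.
  s3 (successors {s4, s8}): φ is true.
  s4 (successors {s1, s3, s8}): φ is true.
  s5 (successors {s0, s1, s4, s6, s7, s8}): φ is true.
  s6 (successors {s0, s2, s3, s4, s5, s6, s7}): φ is true.
  s7 (successors {s3, s6}): φ is true.
  s8 (successors {s0, s2, s8}): φ is true.
Detail at s0 (witness):
  At s0: Box r is false, not not q is true, so Box r -> not not q is true.
    At s0: Box r requires r at every successor {s0, s1, s2, s3, s6, s7, s8}.
      r fails at s6, so Box r is false at s0.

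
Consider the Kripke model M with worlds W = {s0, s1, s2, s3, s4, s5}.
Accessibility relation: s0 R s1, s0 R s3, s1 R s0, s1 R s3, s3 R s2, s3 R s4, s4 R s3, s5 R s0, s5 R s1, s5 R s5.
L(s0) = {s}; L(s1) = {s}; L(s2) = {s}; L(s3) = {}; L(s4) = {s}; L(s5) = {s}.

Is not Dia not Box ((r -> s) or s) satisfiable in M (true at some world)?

Let φ = not Dia not Box ((r -> s) or s). Evaluate φ at each world:
  s0 (successors {s1, s3}): φ is true.
  s1 (successors {s0, s3}): φ is true.
  s2 (successors ∅): φ is true.
  s3 (successors {s2, s4}): φ is true.
  s4 (successors {s3}): φ is true.
  s5 (successors {s0, s1, s5}): φ is true.
Detail at s0 (witness):
  At s0: Dia not Box ((r -> s) or s) is false, so not Dia not Box ((r -> s) or s) is true.
    At s0: Dia not Box ((r -> s) or s) requires not Box ((r -> s) or s) at some successor in {s1, s3}.
      At s1: not Box ((r -> s) or s) is false.
      At s3: not Box ((r -> s) or s) is false.
    So Dia not Box ((r -> s) or s) is false at s0.

Yes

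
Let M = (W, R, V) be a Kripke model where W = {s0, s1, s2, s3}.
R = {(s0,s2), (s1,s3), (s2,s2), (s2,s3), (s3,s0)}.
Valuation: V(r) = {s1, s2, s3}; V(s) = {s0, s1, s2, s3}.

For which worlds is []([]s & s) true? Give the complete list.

s0, s1, s2, s3

Recall that []ψ holds at a world iff ψ holds at every accessible world, and <>ψ holds iff ψ holds at some accessible world.
Let φ = []([]s & s). Evaluate φ at each world:
  s0 (successors {s2}): φ is true.
  s1 (successors {s3}): φ is true.
  s2 (successors {s2, s3}): φ is true.
  s3 (successors {s0}): φ is true.
For instance, at s1:
  At s1: []([]s & s) requires []s & s at every successor {s3}.
      At s3: []s is true, s is true, so []s & s is true.
  So []([]s & s) is true at s1.
Satisfying worlds: {s0, s1, s2, s3}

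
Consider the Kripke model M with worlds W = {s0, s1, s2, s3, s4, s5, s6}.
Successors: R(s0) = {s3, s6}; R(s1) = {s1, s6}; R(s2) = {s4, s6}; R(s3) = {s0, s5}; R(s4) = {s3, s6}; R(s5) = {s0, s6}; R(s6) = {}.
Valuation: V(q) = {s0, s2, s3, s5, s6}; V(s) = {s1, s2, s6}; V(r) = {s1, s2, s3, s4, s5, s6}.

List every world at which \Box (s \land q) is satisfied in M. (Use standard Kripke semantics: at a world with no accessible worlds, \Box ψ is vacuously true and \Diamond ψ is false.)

Let φ = \Box (s \land q). Evaluate φ at each world:
  s0 (successors {s3, s6}): φ is false.
  s1 (successors {s1, s6}): φ is false.
  s2 (successors {s4, s6}): φ is false.
  s3 (successors {s0, s5}): φ is false.
  s4 (successors {s3, s6}): φ is false.
  s5 (successors {s0, s6}): φ is false.
  s6 (successors ∅): φ is true.
For instance, at s2:
  At s2: \Box (s \land q) requires s \land q at every successor {s4, s6}.
    s \land q fails at s4, so \Box (s \land q) is false at s2.
Satisfying worlds: {s6}

s6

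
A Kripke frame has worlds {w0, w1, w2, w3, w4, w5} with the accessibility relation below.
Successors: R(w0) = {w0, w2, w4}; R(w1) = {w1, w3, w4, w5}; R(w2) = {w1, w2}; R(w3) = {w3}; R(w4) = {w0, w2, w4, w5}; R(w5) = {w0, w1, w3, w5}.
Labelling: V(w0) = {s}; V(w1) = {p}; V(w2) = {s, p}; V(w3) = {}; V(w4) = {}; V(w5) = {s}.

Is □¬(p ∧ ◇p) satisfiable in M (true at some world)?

Let φ = □¬(p ∧ ◇p). Evaluate φ at each world:
  w0 (successors {w0, w2, w4}): φ is false.
  w1 (successors {w1, w3, w4, w5}): φ is false.
  w2 (successors {w1, w2}): φ is false.
  w3 (successors {w3}): φ is true.
  w4 (successors {w0, w2, w4, w5}): φ is false.
  w5 (successors {w0, w1, w3, w5}): φ is false.
Detail at w3 (witness):
  At w3: □¬(p ∧ ◇p) requires ¬(p ∧ ◇p) at every successor {w3}.
      At w3: p ∧ ◇p is false, so ¬(p ∧ ◇p) is true.
  So □¬(p ∧ ◇p) is true at w3.

Yes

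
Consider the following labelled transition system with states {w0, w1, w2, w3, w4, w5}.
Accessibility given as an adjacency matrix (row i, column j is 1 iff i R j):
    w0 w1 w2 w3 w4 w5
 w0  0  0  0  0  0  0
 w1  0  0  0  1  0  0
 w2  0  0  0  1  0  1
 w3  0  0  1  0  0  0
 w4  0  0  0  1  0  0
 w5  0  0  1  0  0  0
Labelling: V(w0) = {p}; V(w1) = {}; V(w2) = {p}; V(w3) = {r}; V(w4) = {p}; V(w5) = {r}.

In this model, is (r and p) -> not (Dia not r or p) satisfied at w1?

Yes

Recall that Dia ψ holds at a world iff ψ holds at some accessible world.
At w1: r and p is false, not (Dia not r or p) is true, so (r and p) -> not (Dia not r or p) is true.
  At w1: Dia not r or p is false, so not (Dia not r or p) is true.
    At w1: Dia not r is false, p is false, so Dia not r or p is false.
      At w1: Dia not r requires not r at some successor in {w3}.
        At w3: not r is false.
      So Dia not r is false at w1.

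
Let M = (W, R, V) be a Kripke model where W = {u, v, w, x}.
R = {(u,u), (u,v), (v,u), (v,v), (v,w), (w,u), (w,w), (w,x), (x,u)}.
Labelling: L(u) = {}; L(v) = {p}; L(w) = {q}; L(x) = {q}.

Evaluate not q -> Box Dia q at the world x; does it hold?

Yes

At x: not q is false, Box Dia q is false, so not q -> Box Dia q is true.
  At x: Box Dia q requires Dia q at every successor {u}.
    Dia q fails at u, so Box Dia q is false at x.
      At u: Dia q requires q at some successor in {u, v}.
        At u: q is false.
        At v: q is false.
      So Dia q is false at u.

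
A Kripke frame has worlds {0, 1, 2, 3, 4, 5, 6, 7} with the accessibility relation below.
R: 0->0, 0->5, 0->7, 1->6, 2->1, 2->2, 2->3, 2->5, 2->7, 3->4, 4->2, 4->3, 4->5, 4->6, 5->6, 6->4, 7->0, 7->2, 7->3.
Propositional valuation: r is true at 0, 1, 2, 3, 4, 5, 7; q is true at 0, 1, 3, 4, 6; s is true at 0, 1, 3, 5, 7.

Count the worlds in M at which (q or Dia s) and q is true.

5

Recall that Dia ψ holds at a world iff ψ holds at some accessible world.
Let φ = (q or Dia s) and q. Evaluate φ at each world:
  0 (successors {0, 5, 7}): φ is true.
  1 (successors {6}): φ is true.
  2 (successors {1, 2, 3, 5, 7}): φ is false.
  3 (successors {4}): φ is true.
  4 (successors {2, 3, 5, 6}): φ is true.
  5 (successors {6}): φ is false.
  6 (successors {4}): φ is true.
  7 (successors {0, 2, 3}): φ is false.
For instance, at 6:
  At 6: q or Dia s is true, q is true, so (q or Dia s) and q is true.
    At 6: q is true, Dia s is false, so q or Dia s is true.
      At 6: Dia s requires s at some successor in {4}.
        At 4: s is false.
      So Dia s is false at 6.
Satisfying worlds: {0, 1, 3, 4, 6}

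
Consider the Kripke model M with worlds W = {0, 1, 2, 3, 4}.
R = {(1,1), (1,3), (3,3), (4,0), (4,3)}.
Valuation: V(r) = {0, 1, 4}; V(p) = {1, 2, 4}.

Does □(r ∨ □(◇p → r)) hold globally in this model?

Yes

Let φ = □(r ∨ □(◇p → r)). Evaluate φ at each world:
  0 (successors ∅): φ is true.
  1 (successors {1, 3}): φ is true.
  2 (successors ∅): φ is true.
  3 (successors {3}): φ is true.
  4 (successors {0, 3}): φ is true.
For instance, at 3:
  At 3: □(r ∨ □(◇p → r)) requires r ∨ □(◇p → r) at every successor {3}.
      At 3: r is false, □(◇p → r) is true, so r ∨ □(◇p → r) is true.
  So □(r ∨ □(◇p → r)) is true at 3.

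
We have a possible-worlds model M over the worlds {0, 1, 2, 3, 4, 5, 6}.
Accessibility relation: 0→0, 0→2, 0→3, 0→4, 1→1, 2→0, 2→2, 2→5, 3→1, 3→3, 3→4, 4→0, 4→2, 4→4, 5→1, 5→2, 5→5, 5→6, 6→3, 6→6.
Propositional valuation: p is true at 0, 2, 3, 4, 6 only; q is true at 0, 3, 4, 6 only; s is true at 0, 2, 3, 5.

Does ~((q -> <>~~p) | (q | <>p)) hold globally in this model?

No

Let φ = ~((q -> <>~~p) | (q | <>p)). Evaluate φ at each world:
  0 (successors {0, 2, 3, 4}): φ is false.
  1 (successors {1}): φ is false.
  2 (successors {0, 2, 5}): φ is false.
  3 (successors {1, 3, 4}): φ is false.
  4 (successors {0, 2, 4}): φ is false.
  5 (successors {1, 2, 5, 6}): φ is false.
  6 (successors {3, 6}): φ is false.
Detail at 0 (counterexample):
  At 0: (q -> <>~~p) | (q | <>p) is true, so ~((q -> <>~~p) | (q | <>p)) is false.
    At 0: q -> <>~~p is true, q | <>p is true, so (q -> <>~~p) | (q | <>p) is true.
      At 0: q is true, <>~~p is true, so q -> <>~~p is true.
      At 0: q is true, <>p is true, so q | <>p is true.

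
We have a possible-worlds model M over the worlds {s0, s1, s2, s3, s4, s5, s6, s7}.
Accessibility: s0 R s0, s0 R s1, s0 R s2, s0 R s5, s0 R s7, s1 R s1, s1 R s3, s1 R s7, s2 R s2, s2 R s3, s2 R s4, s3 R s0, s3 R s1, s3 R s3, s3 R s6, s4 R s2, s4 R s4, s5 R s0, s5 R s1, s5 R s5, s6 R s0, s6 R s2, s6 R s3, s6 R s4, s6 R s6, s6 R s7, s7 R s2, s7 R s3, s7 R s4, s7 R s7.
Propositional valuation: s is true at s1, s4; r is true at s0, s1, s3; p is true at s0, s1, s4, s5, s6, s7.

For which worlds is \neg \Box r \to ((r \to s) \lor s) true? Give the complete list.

s1, s2, s4, s5, s6, s7

Let φ = \neg \Box r \to ((r \to s) \lor s). Evaluate φ at each world:
  s0 (successors {s0, s1, s2, s5, s7}): φ is false.
  s1 (successors {s1, s3, s7}): φ is true.
  s2 (successors {s2, s3, s4}): φ is true.
  s3 (successors {s0, s1, s3, s6}): φ is false.
  s4 (successors {s2, s4}): φ is true.
  s5 (successors {s0, s1, s5}): φ is true.
  s6 (successors {s0, s2, s3, s4, s6, s7}): φ is true.
  s7 (successors {s2, s3, s4, s7}): φ is true.
For instance, at s0:
  At s0: \neg \Box r is true, (r \to s) \lor s is false, so \neg \Box r \to ((r \to s) \lor s) is false.
    At s0: \Box r is false, so \neg \Box r is true.
      At s0: \Box r requires r at every successor {s0, s1, s2, s5, s7}.
        r fails at s2, so \Box r is false at s0.
Satisfying worlds: {s1, s2, s4, s5, s6, s7}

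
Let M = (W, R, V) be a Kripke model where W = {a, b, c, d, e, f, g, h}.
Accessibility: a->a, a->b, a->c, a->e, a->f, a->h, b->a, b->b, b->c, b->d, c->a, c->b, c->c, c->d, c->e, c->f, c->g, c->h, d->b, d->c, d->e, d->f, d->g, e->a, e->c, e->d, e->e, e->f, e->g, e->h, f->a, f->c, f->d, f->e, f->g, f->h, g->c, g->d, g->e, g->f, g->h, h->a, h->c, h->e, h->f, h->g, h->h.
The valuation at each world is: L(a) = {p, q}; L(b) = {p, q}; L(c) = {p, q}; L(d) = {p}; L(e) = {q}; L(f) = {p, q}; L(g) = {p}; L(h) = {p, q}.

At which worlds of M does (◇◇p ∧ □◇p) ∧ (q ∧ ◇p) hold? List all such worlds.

Recall that □ψ holds at a world iff ψ holds at every accessible world, and ◇ψ holds iff ψ holds at some accessible world.
Let φ = (◇◇p ∧ □◇p) ∧ (q ∧ ◇p). Evaluate φ at each world:
  a (successors {a, b, c, e, f, h}): φ is true.
  b (successors {a, b, c, d}): φ is true.
  c (successors {a, b, c, d, e, f, g, h}): φ is true.
  d (successors {b, c, e, f, g}): φ is false.
  e (successors {a, c, d, e, f, g, h}): φ is true.
  f (successors {a, c, d, e, g, h}): φ is true.
  g (successors {c, d, e, f, h}): φ is false.
  h (successors {a, c, e, f, g, h}): φ is true.
For instance, at e:
  At e: ◇◇p ∧ □◇p is true, q ∧ ◇p is true, so (◇◇p ∧ □◇p) ∧ (q ∧ ◇p) is true.
    At e: ◇◇p is true, □◇p is true, so ◇◇p ∧ □◇p is true.
      At e: ◇◇p requires ◇p at some successor in {a, c, d, e, f, g, h}.
        ◇p holds at a, so ◇◇p is true at e.
      At e: □◇p requires ◇p at every successor {a, c, d, e, f, g, h}.
        At a: ◇p is true.
        At c: ◇p is true.
        At d: ◇p is true.
        At e: ◇p is true.
        At f: ◇p is true.
        At g: ◇p is true.
        At h: ◇p is true.
      So □◇p is true at e.
    At e: q is true, ◇p is true, so q ∧ ◇p is true.
      At e: ◇p requires p at some successor in {a, c, d, e, f, g, h}.
        p holds at a, so ◇p is true at e.
Satisfying worlds: {a, b, c, e, f, h}

a, b, c, e, f, h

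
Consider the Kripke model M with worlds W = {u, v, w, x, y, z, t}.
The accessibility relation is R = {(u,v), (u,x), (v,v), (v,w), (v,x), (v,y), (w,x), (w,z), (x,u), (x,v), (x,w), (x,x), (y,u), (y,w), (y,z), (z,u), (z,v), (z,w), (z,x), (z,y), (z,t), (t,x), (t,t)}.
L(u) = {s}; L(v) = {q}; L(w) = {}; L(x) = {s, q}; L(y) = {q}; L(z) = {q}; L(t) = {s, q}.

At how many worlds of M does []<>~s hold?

Let φ = []<>~s. Evaluate φ at each world:
  u (successors {v, x}): φ is true.
  v (successors {v, w, x, y}): φ is true.
  w (successors {x, z}): φ is true.
  x (successors {u, v, w, x}): φ is true.
  y (successors {u, w, z}): φ is true.
  z (successors {u, v, w, x, y, t}): φ is false.
  t (successors {x, t}): φ is false.
For instance, at t:
  At t: []<>~s requires <>~s at every successor {x, t}.
    <>~s fails at t, so []<>~s is false at t.
      At t: <>~s requires ~s at some successor in {x, t}.
        At x: ~s is false.
        At t: ~s is false.
      So <>~s is false at t.
Satisfying worlds: {u, v, w, x, y}

5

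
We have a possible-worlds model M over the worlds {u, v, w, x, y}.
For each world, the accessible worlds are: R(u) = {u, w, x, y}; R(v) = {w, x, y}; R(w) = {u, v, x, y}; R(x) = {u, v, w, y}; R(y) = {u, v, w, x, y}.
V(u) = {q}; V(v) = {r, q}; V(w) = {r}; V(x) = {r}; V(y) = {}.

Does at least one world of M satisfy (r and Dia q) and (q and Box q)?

No

Let φ = (r and Dia q) and (q and Box q). Evaluate φ at each world:
  u (successors {u, w, x, y}): φ is false.
  v (successors {w, x, y}): φ is false.
  w (successors {u, v, x, y}): φ is false.
  x (successors {u, v, w, y}): φ is false.
  y (successors {u, v, w, x, y}): φ is false.
For instance, at x:
  At x: r and Dia q is true, q and Box q is false, so (r and Dia q) and (q and Box q) is false.
    At x: r is true, Dia q is true, so r and Dia q is true.
      At x: Dia q requires q at some successor in {u, v, w, y}.
        q holds at u, so Dia q is true at x.
    At x: q is false, Box q is false, so q and Box q is false.
      At x: Box q requires q at every successor {u, v, w, y}.
        q fails at w, so Box q is false at x.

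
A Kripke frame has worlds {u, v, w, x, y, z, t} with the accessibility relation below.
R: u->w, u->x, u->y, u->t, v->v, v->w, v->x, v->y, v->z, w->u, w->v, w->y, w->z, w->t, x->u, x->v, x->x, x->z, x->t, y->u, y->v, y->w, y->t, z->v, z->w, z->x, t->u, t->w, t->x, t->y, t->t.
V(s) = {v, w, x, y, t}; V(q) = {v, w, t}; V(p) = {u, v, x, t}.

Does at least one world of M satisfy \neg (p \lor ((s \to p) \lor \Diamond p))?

Recall that \Diamond ψ holds at a world iff ψ holds at some accessible world.
Let φ = \neg (p \lor ((s \to p) \lor \Diamond p)). Evaluate φ at each world:
  u (successors {w, x, y, t}): φ is false.
  v (successors {v, w, x, y, z}): φ is false.
  w (successors {u, v, y, z, t}): φ is false.
  x (successors {u, v, x, z, t}): φ is false.
  y (successors {u, v, w, t}): φ is false.
  z (successors {v, w, x}): φ is false.
  t (successors {u, w, x, y, t}): φ is false.
For instance, at w:
  At w: p \lor ((s \to p) \lor \Diamond p) is true, so \neg (p \lor ((s \to p) \lor \Diamond p)) is false.
    At w: p is false, (s \to p) \lor \Diamond p is true, so p \lor ((s \to p) \lor \Diamond p) is true.
      At w: s \to p is false, \Diamond p is true, so (s \to p) \lor \Diamond p is true.

No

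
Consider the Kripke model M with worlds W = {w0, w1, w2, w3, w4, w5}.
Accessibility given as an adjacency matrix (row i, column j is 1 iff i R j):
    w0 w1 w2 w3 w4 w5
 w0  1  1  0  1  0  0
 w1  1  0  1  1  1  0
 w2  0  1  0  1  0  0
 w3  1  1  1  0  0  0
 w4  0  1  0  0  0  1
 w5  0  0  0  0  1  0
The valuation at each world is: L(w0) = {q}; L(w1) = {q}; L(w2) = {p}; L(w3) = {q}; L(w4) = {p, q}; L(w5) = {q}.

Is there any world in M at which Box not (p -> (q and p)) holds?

Let φ = Box not (p -> (q and p)). Evaluate φ at each world:
  w0 (successors {w0, w1, w3}): φ is false.
  w1 (successors {w0, w2, w3, w4}): φ is false.
  w2 (successors {w1, w3}): φ is false.
  w3 (successors {w0, w1, w2}): φ is false.
  w4 (successors {w1, w5}): φ is false.
  w5 (successors {w4}): φ is false.
For instance, at w4:
  At w4: Box not (p -> (q and p)) requires not (p -> (q and p)) at every successor {w1, w5}.
    not (p -> (q and p)) fails at w1, so Box not (p -> (q and p)) is false at w4.

No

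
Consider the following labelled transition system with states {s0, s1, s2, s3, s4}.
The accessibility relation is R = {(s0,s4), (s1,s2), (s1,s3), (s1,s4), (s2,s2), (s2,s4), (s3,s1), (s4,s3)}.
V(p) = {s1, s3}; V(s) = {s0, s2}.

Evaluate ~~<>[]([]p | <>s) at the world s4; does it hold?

At s4: ~<>[]([]p | <>s) is false, so ~~<>[]([]p | <>s) is true.
  At s4: <>[]([]p | <>s) is true, so ~<>[]([]p | <>s) is false.
    At s4: <>[]([]p | <>s) requires []([]p | <>s) at some successor in {s3}.
      []([]p | <>s) holds at s3, so <>[]([]p | <>s) is true at s4.

Yes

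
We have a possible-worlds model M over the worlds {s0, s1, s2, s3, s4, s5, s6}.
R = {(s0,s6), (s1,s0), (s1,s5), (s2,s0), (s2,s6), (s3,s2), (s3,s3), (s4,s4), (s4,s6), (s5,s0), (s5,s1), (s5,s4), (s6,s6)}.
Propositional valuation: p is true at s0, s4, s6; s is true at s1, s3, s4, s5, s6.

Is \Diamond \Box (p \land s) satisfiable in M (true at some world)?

Yes

Let φ = \Diamond \Box (p \land s). Evaluate φ at each world:
  s0 (successors {s6}): φ is true.
  s1 (successors {s0, s5}): φ is true.
  s2 (successors {s0, s6}): φ is true.
  s3 (successors {s2, s3}): φ is false.
  s4 (successors {s4, s6}): φ is true.
  s5 (successors {s0, s1, s4}): φ is true.
  s6 (successors {s6}): φ is true.
Detail at s0 (witness):
  At s0: \Diamond \Box (p \land s) requires \Box (p \land s) at some successor in {s6}.
    \Box (p \land s) holds at s6, so \Diamond \Box (p \land s) is true at s0.
      At s6: \Box (p \land s) requires p \land s at every successor {s6}.
        At s6: p \land s is true.
      So \Box (p \land s) is true at s6.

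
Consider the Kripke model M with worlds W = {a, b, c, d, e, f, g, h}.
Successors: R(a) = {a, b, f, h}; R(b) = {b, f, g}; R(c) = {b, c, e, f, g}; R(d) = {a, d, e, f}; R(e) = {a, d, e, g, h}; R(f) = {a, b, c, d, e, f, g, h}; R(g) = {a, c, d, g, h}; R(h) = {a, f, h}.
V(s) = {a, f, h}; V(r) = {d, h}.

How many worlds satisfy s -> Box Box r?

5

Recall that Box ψ holds at a world iff ψ holds at every accessible world, and Dia ψ holds iff ψ holds at some accessible world.
Let φ = s -> Box Box r. Evaluate φ at each world:
  a (successors {a, b, f, h}): φ is false.
  b (successors {b, f, g}): φ is true.
  c (successors {b, c, e, f, g}): φ is true.
  d (successors {a, d, e, f}): φ is true.
  e (successors {a, d, e, g, h}): φ is true.
  f (successors {a, b, c, d, e, f, g, h}): φ is false.
  g (successors {a, c, d, g, h}): φ is true.
  h (successors {a, f, h}): φ is false.
For instance, at c:
  At c: s is false, Box Box r is false, so s -> Box Box r is true.
    At c: Box Box r requires Box r at every successor {b, c, e, f, g}.
      Box r fails at b, so Box Box r is false at c.
Satisfying worlds: {b, c, d, e, g}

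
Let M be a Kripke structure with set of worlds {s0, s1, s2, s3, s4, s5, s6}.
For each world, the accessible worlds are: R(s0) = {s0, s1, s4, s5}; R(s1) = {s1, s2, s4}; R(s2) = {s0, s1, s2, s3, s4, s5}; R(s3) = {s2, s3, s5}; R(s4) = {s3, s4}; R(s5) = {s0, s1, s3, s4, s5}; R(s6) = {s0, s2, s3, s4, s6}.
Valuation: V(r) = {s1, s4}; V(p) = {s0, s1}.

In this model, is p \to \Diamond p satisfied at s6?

Yes

At s6: p is false, \Diamond p is true, so p \to \Diamond p is true.
  At s6: \Diamond p requires p at some successor in {s0, s2, s3, s4, s6}.
    p holds at s0, so \Diamond p is true at s6.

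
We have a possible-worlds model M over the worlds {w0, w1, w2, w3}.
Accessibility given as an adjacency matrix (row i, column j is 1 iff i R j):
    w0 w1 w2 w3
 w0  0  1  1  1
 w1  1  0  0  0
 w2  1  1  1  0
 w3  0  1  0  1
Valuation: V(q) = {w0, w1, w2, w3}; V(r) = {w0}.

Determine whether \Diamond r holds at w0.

At w0: \Diamond r requires r at some successor in {w1, w2, w3}.
  At w1: r is false.
  At w2: r is false.
  At w3: r is false.
So \Diamond r is false at w0.

No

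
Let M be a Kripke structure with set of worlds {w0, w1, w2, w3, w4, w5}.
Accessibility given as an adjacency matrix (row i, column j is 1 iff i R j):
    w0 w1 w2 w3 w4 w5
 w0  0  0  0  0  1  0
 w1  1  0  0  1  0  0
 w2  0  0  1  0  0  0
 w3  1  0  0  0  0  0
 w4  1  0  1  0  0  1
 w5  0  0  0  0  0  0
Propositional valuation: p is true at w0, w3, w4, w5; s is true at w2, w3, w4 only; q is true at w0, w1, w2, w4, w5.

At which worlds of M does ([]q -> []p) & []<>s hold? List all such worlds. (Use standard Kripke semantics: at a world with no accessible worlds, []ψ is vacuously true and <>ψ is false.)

Let φ = ([]q -> []p) & []<>s. Evaluate φ at each world:
  w0 (successors {w4}): φ is true.
  w1 (successors {w0, w3}): φ is false.
  w2 (successors {w2}): φ is false.
  w3 (successors {w0}): φ is true.
  w4 (successors {w0, w2, w5}): φ is false.
  w5 (successors ∅): φ is true.
For instance, at w3:
  At w3: []q -> []p is true, []<>s is true, so ([]q -> []p) & []<>s is true.
    At w3: []q is true, []p is true, so []q -> []p is true.
      At w3: []q requires q at every successor {w0}.
        At w0: q is true.
      So []q is true at w3.
      At w3: []p requires p at every successor {w0}.
        At w0: p is true.
      So []p is true at w3.
    At w3: []<>s requires <>s at every successor {w0}.
      At w0: <>s is true.
    So []<>s is true at w3.
Satisfying worlds: {w0, w3, w5}

w0, w3, w5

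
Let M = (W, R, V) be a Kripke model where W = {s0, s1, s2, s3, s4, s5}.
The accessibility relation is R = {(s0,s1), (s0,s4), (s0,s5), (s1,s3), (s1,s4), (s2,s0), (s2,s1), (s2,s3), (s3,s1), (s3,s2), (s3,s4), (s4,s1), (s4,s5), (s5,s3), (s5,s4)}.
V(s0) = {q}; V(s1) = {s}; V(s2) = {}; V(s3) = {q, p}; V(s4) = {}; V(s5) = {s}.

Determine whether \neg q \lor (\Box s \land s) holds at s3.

At s3: \neg q is false, \Box s \land s is false, so \neg q \lor (\Box s \land s) is false.
  At s3: \Box s is false, s is false, so \Box s \land s is false.
    At s3: \Box s requires s at every successor {s1, s2, s4}.
      s fails at s2, so \Box s is false at s3.

No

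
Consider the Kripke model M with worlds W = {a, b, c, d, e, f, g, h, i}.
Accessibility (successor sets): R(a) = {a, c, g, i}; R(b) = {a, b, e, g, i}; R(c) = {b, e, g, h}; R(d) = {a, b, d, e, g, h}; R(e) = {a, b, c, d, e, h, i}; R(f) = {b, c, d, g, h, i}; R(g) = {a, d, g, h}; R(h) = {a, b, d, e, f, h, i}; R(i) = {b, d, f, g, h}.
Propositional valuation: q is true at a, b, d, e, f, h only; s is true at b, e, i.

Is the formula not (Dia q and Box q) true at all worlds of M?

Let φ = not (Dia q and Box q). Evaluate φ at each world:
  a (successors {a, c, g, i}): φ is true.
  b (successors {a, b, e, g, i}): φ is true.
  c (successors {b, e, g, h}): φ is true.
  d (successors {a, b, d, e, g, h}): φ is true.
  e (successors {a, b, c, d, e, h, i}): φ is true.
  f (successors {b, c, d, g, h, i}): φ is true.
  g (successors {a, d, g, h}): φ is true.
  h (successors {a, b, d, e, f, h, i}): φ is true.
  i (successors {b, d, f, g, h}): φ is true.
For instance, at a:
  At a: Dia q and Box q is false, so not (Dia q and Box q) is true.
    At a: Dia q is true, Box q is false, so Dia q and Box q is false.
      At a: Dia q requires q at some successor in {a, c, g, i}.
        q holds at a, so Dia q is true at a.
      At a: Box q requires q at every successor {a, c, g, i}.
        q fails at c, so Box q is false at a.

Yes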